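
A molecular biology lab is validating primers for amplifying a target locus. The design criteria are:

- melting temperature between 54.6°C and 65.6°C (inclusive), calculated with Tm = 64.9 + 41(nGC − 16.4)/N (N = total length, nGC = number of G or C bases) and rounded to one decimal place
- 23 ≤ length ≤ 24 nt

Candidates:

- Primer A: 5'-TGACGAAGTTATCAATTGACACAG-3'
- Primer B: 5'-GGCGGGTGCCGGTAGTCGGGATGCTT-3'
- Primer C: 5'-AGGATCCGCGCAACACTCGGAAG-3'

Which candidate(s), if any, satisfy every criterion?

Primer C only.

Primer A (24 nt, A=9 T=6 G=5 C=4): Tm = 64.9 + 41·(9 − 16.4)/24 = 52.3°C, outside 54.6–65.6°C ✗; length 24 ✓ — fails.
Primer B (26 nt, A=2 T=6 G=13 C=5): Tm = 64.9 + 41·(18 − 16.4)/26 = 67.4°C, outside 54.6–65.6°C ✗; length 26, outside 23–24 ✗ — fails.
Primer C (23 nt, A=7 T=2 G=7 C=7): Tm = 64.9 + 41·(14 − 16.4)/23 = 60.6°C ✓; length 23 ✓ — passes.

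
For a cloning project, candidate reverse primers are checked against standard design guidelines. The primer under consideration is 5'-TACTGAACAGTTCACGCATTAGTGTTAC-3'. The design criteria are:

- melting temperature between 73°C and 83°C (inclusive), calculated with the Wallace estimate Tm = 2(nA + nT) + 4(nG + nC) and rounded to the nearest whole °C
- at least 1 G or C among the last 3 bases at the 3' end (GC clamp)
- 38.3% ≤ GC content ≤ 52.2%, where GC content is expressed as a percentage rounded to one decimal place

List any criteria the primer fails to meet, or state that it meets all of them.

Base counts: A=8, T=9, G=5, C=6 (length 28).
Tm: Tm = 2·17 + 4·11 = 78°C ✓
GC clamp: 3' end TAC has 1 G/C ✓
GC content: GC 11/28 = 39.3% ✓

Meets all criteria.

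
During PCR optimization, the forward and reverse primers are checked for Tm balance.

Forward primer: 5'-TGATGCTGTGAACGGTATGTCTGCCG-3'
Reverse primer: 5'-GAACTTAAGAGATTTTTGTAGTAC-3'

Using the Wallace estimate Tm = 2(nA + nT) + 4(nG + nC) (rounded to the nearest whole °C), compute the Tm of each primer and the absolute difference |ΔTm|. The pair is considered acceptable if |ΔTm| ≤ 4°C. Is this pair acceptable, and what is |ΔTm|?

Forward: A=4 T=8 G=9 C=5 → Tm = 2·12 + 4·14 = 80°C.
Reverse: A=8 T=9 G=5 C=2 → Tm = 2·17 + 4·7 = 62°C.
|ΔTm| = |80 − 62| = 18°C, > 4°C.

|ΔTm| = 18°C; the pair is not acceptable.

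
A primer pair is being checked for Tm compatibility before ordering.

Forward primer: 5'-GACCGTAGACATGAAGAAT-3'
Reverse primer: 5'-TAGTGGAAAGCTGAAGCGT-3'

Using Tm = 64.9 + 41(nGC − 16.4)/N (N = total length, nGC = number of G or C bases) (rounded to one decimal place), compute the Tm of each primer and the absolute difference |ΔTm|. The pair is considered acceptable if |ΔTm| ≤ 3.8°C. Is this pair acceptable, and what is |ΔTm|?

Forward: G+C = 8, N = 19 → Tm = 64.9 + 41·(8 − 16.4)/19 = 46.8°C.
Reverse: G+C = 9, N = 19 → Tm = 64.9 + 41·(9 − 16.4)/19 = 48.9°C.
|ΔTm| = |46.8 − 48.9| = 2.1°C, ≤ 3.8°C.

|ΔTm| = 2.1°C; the pair is acceptable.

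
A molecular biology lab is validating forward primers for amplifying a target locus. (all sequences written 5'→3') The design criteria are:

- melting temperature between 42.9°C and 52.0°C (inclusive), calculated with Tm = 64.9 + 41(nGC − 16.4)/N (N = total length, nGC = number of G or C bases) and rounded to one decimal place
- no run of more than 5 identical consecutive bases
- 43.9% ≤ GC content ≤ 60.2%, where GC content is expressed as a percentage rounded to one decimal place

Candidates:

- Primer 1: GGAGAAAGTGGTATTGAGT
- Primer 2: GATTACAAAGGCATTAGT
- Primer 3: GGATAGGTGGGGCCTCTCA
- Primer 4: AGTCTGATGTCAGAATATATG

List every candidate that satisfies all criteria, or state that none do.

None of the candidates satisfy all criteria.

Primer 1 (19 nt, A=6 T=5 G=8 C=0): Tm = 64.9 + 41·(8 − 16.4)/19 = 46.8°C ✓; longest run = 3 ✓; GC 8/19 = 42.1%, outside 43.9–60.2% ✗ — fails.
Primer 2 (18 nt, A=7 T=5 G=4 C=2): Tm = 64.9 + 41·(6 − 16.4)/18 = 41.2°C, outside 42.9–52.0°C ✗; longest run = 3 ✓; GC 6/18 = 33.3%, outside 43.9–60.2% ✗ — fails.
Primer 3 (19 nt, A=3 T=4 G=8 C=4): Tm = 64.9 + 41·(12 − 16.4)/19 = 55.4°C, outside 42.9–52.0°C ✗; longest run = 4 ✓; GC 12/19 = 63.2%, outside 43.9–60.2% ✗ — fails.
Primer 4 (21 nt, A=7 T=7 G=5 C=2): Tm = 64.9 + 41·(7 − 16.4)/21 = 46.5°C ✓; longest run = 2 ✓; GC 7/21 = 33.3%, outside 43.9–60.2% ✗ — fails.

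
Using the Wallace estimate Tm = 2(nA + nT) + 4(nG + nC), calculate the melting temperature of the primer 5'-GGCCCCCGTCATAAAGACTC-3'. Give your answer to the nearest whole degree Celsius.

64°C

Base counts: A=5, T=3, G=4, C=8 (length 20).
Tm = 2·(5+3) + 4·(4+8) = 2·8 + 4·12 = 16 + 48 = 64°C.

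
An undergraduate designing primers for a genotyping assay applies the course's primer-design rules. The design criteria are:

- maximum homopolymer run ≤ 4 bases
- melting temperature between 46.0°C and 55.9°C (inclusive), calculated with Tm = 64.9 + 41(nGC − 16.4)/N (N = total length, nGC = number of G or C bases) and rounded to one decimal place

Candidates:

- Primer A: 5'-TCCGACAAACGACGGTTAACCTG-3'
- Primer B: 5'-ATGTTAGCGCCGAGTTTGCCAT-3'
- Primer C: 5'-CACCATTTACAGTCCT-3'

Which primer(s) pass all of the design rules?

Primer B only.

Primer A (23 nt, A=7 T=4 G=5 C=7): longest run = 3 ✓; Tm = 64.9 + 41·(12 − 16.4)/23 = 57.1°C, outside 46.0–55.9°C ✗ — fails.
Primer B (22 nt, A=4 T=7 G=6 C=5): longest run = 3 ✓; Tm = 64.9 + 41·(11 − 16.4)/22 = 54.8°C ✓ — passes.
Primer C (16 nt, A=4 T=5 G=1 C=6): longest run = 3 ✓; Tm = 64.9 + 41·(7 − 16.4)/16 = 40.8°C, outside 46.0–55.9°C ✗ — fails.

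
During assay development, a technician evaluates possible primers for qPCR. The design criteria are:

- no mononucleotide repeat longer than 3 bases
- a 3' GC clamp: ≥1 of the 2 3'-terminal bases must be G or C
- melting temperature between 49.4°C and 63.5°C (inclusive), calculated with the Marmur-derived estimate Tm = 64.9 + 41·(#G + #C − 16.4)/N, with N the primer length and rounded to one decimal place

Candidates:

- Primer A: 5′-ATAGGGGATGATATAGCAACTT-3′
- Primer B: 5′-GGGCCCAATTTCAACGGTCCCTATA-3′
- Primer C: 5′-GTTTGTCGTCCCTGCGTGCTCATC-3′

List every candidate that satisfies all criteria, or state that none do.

Primer C only.

Primer A (22 nt, A=8 T=6 G=6 C=2): longest run = 4, exceeds 3 ✗; 3' end TT has 0 G/C, need ≥1 ✗; Tm = 64.9 + 41·(8 − 16.4)/22 = 49.2°C, outside 49.4–63.5°C ✗ — fails.
Primer B (25 nt, A=6 T=6 G=5 C=8): longest run = 3 ✓; 3' end TA has 0 G/C, need ≥1 ✗; Tm = 64.9 + 41·(13 − 16.4)/25 = 59.3°C ✓ — fails.
Primer C (24 nt, A=1 T=9 G=6 C=8): longest run = 3 ✓; 3' end TC has 1 G/C ✓; Tm = 64.9 + 41·(14 − 16.4)/24 = 60.8°C ✓ — passes.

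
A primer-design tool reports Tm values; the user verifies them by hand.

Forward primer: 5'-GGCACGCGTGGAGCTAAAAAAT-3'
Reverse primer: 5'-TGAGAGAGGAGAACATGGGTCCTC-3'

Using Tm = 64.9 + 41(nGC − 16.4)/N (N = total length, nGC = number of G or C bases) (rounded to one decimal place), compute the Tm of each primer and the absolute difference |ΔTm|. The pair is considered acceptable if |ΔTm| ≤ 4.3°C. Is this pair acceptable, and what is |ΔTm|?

|ΔTm| = 4.3°C; the pair is acceptable.

Forward: G+C = 11, N = 22 → Tm = 64.9 + 41·(11 − 16.4)/22 = 54.8°C.
Reverse: G+C = 13, N = 24 → Tm = 64.9 + 41·(13 − 16.4)/24 = 59.1°C.
|ΔTm| = |54.8 − 59.1| = 4.3°C, ≤ 4.3°C.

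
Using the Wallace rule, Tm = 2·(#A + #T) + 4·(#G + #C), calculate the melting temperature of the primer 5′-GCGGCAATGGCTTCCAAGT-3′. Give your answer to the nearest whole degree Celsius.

Base counts: A=4, T=4, G=6, C=5 (length 19).
Tm = 2·(4+4) + 4·(6+5) = 2·8 + 4·11 = 16 + 44 = 60°C.

60°C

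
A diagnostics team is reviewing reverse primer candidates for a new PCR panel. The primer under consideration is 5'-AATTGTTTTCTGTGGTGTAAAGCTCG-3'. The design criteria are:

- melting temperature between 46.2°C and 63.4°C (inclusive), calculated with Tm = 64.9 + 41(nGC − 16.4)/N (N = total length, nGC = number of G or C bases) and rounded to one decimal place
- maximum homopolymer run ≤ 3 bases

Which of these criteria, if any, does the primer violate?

Base counts: A=5, T=11, G=7, C=3 (length 26).
Tm: Tm = 64.9 + 41·(10 − 16.4)/26 = 54.8°C ✓
homopolymer run: longest run = 4, exceeds 3 ✗

Fails: homopolymer run.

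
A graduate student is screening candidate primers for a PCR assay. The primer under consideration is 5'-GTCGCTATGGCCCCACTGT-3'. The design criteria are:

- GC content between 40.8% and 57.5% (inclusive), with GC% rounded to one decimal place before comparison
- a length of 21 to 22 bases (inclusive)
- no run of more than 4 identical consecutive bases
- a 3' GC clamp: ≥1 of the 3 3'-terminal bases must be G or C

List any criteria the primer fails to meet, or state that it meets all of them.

Fails: GC content, length.

Base counts: A=2, T=5, G=5, C=7 (length 19).
GC content: GC 12/19 = 63.2%, outside 40.8–57.5% ✗
length: length 19, outside 21–22 ✗
homopolymer run: longest run = 4 ✓
GC clamp: 3' end TGT has 1 G/C ✓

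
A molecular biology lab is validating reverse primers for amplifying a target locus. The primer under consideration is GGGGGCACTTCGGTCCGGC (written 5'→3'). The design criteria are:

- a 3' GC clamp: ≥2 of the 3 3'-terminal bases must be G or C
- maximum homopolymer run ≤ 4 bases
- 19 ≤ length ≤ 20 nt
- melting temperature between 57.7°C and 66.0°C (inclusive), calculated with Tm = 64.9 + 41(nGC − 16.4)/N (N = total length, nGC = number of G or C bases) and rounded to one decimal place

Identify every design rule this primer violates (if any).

Fails: homopolymer run.

Base counts: A=1, T=3, G=9, C=6 (length 19).
GC clamp: 3' end GGC has 3 G/C ✓
homopolymer run: longest run = 5, exceeds 4 ✗
length: length 19 ✓
Tm: Tm = 64.9 + 41·(15 − 16.4)/19 = 61.9°C ✓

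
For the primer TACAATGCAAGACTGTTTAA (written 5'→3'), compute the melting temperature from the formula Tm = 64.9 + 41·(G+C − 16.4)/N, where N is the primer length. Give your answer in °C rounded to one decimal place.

43.6°C

Base counts: A=8, T=6, G=3, C=3; G+C = 6, N = 20.
Tm = 64.9 + 41·(6 − 16.4)/20 = 64.9 + -426.40/20 = 43.6°C.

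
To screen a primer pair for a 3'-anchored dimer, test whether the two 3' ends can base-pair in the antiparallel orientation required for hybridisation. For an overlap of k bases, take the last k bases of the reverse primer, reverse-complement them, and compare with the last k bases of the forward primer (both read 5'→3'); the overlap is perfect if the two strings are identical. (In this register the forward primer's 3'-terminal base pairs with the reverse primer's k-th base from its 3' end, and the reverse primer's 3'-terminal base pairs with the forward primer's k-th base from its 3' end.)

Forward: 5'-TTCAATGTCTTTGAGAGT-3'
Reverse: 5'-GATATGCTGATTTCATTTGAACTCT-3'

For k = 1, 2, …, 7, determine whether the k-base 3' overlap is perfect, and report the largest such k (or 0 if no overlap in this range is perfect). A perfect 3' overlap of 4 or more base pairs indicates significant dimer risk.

Last 7 bases (5'→3') — forward …TGAGAGT, reverse …GAACTCT.
Reverse complement of the reverse primer's last 7 bases: AGAGTTC; its first k bases are the reverse complement of the reverse primer's last k bases, so a perfect k-base overlap needs the forward primer's last k bases to equal them.
Comparing (forward last k vs required): k=1: T vs A ✗; k=2: GT vs AG ✗; k=3: AGT vs AGA ✗; k=4: GAGT vs AGAG ✗; k=5: AGAGT vs AGAGT ✓; k=6: GAGAGT vs AGAGTT ✗; k=7: TGAGAGT vs AGAGTTC ✗.
Only k = 5 is perfect, so the longest perfect 3' overlap is 5.

Longest perfect overlap: 5 complementary base pairs; significant dimer risk (threshold 4).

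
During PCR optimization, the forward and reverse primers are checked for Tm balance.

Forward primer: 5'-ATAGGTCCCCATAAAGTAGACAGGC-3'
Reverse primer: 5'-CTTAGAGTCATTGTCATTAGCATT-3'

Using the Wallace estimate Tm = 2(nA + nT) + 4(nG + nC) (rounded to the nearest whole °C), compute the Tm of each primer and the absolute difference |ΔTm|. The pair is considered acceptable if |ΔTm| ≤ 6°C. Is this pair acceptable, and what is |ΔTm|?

|ΔTm| = 10°C; the pair is not acceptable.

Forward: A=9 T=4 G=6 C=6 → Tm = 2·13 + 4·12 = 74°C.
Reverse: A=6 T=10 G=4 C=4 → Tm = 2·16 + 4·8 = 64°C.
|ΔTm| = |74 − 64| = 10°C, > 6°C.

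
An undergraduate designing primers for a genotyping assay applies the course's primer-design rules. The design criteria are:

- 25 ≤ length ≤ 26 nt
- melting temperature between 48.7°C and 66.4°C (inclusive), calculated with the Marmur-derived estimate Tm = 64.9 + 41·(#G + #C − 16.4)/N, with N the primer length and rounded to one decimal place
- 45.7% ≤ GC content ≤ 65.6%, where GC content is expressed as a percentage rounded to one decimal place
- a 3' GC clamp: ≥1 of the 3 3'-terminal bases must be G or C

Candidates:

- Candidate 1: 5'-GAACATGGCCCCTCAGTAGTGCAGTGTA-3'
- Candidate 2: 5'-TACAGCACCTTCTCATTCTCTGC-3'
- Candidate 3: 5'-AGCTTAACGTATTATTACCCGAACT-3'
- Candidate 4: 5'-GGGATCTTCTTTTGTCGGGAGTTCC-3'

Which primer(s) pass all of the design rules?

Candidate 4 only.

Candidate 1 (28 nt, A=7 T=6 G=8 C=7): length 28, outside 25–26 ✗; Tm = 64.9 + 41·(15 − 16.4)/28 = 62.9°C ✓; GC 15/28 = 53.6% ✓; 3' end GTA has 1 G/C ✓ — fails.
Candidate 2 (23 nt, A=4 T=8 G=2 C=9): length 23, outside 25–26 ✗; Tm = 64.9 + 41·(11 − 16.4)/23 = 55.3°C ✓; GC 11/23 = 47.8% ✓; 3' end TGC has 2 G/C ✓ — fails.
Candidate 3 (25 nt, A=8 T=8 G=3 C=6): length 25 ✓; Tm = 64.9 + 41·(9 − 16.4)/25 = 52.8°C ✓; GC 9/25 = 36.0%, outside 45.7–65.6% ✗; 3' end ACT has 1 G/C ✓ — fails.
Candidate 4 (25 nt, A=2 T=10 G=8 C=5): length 25 ✓; Tm = 64.9 + 41·(13 − 16.4)/25 = 59.3°C ✓; GC 13/25 = 52.0% ✓; 3' end TCC has 2 G/C ✓ — passes.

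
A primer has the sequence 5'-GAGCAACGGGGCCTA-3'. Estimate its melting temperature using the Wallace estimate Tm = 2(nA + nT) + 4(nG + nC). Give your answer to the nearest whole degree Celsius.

Base counts: A=4, T=1, G=6, C=4 (length 15).
Tm = 2·(4+1) + 4·(6+4) = 2·5 + 4·10 = 10 + 40 = 50°C.

50°C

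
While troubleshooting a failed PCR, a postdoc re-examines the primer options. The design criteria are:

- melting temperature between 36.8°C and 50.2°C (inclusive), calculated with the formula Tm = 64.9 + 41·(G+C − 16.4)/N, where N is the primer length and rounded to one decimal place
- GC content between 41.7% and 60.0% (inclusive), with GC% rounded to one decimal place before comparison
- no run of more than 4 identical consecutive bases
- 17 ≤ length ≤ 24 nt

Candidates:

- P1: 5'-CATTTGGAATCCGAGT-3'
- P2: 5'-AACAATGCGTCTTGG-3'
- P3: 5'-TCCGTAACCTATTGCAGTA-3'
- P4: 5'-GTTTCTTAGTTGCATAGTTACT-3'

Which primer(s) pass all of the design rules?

P1 (16 nt, A=4 T=5 G=4 C=3): Tm = 64.9 + 41·(7 − 16.4)/16 = 40.8°C ✓; GC 7/16 = 43.8% ✓; longest run = 3 ✓; length 16, outside 17–24 ✗ — fails.
P2 (15 nt, A=4 T=4 G=4 C=3): Tm = 64.9 + 41·(7 − 16.4)/15 = 39.2°C ✓; GC 7/15 = 46.7% ✓; longest run = 2 ✓; length 15, outside 17–24 ✗ — fails.
P3 (19 nt, A=5 T=6 G=3 C=5): Tm = 64.9 + 41·(8 − 16.4)/19 = 46.8°C ✓; GC 8/19 = 42.1% ✓; longest run = 2 ✓; length 19 ✓ — passes.
P4 (22 nt, A=4 T=11 G=4 C=3): Tm = 64.9 + 41·(7 − 16.4)/22 = 47.4°C ✓; GC 7/22 = 31.8%, outside 41.7–60.0% ✗; longest run = 3 ✓; length 22 ✓ — fails.

P3 only.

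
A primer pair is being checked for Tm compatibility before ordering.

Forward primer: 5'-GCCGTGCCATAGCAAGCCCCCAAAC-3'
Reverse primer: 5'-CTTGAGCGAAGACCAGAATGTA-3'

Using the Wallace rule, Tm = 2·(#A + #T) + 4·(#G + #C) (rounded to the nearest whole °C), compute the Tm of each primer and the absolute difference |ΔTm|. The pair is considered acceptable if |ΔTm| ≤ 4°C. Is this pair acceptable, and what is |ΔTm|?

|ΔTm| = 18°C; the pair is not acceptable.

Forward: A=7 T=2 G=5 C=11 → Tm = 2·9 + 4·16 = 82°C.
Reverse: A=8 T=4 G=6 C=4 → Tm = 2·12 + 4·10 = 64°C.
|ΔTm| = |82 − 64| = 18°C, > 4°C.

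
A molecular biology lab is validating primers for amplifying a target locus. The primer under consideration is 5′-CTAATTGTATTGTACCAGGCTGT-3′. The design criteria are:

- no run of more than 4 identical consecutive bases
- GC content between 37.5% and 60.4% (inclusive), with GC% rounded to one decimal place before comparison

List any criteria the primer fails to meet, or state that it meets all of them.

Base counts: A=5, T=9, G=5, C=4 (length 23).
homopolymer run: longest run = 2 ✓
GC content: GC 9/23 = 39.1% ✓

Meets all criteria.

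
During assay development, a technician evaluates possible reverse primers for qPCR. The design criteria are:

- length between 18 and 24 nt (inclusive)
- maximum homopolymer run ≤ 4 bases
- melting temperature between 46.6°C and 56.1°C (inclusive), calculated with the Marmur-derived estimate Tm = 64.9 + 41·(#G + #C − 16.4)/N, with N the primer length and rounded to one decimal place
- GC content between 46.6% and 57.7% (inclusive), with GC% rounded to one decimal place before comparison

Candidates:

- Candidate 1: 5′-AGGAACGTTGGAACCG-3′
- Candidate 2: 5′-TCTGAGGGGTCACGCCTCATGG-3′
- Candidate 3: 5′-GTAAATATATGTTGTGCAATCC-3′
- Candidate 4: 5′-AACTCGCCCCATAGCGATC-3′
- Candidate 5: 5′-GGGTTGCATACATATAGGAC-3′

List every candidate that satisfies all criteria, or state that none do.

Candidate 1 (16 nt, A=5 T=2 G=6 C=3): length 16, outside 18–24 ✗; longest run = 2 ✓; Tm = 64.9 + 41·(9 − 16.4)/16 = 45.9°C, outside 46.6–56.1°C ✗; GC 9/16 = 56.3% ✓ — fails.
Candidate 2 (22 nt, A=3 T=5 G=8 C=6): length 22 ✓; longest run = 4 ✓; Tm = 64.9 + 41·(14 − 16.4)/22 = 60.4°C, outside 46.6–56.1°C ✗; GC 14/22 = 63.6%, outside 46.6–57.7% ✗ — fails.
Candidate 3 (22 nt, A=7 T=8 G=4 C=3): length 22 ✓; longest run = 3 ✓; Tm = 64.9 + 41·(7 − 16.4)/22 = 47.4°C ✓; GC 7/22 = 31.8%, outside 46.6–57.7% ✗ — fails.
Candidate 4 (19 nt, A=5 T=3 G=3 C=8): length 19 ✓; longest run = 4 ✓; Tm = 64.9 + 41·(11 − 16.4)/19 = 53.2°C ✓; GC 11/19 = 57.9%, outside 46.6–57.7% ✗ — fails.
Candidate 5 (20 nt, A=6 T=5 G=6 C=3): length 20 ✓; longest run = 3 ✓; Tm = 64.9 + 41·(9 − 16.4)/20 = 49.7°C ✓; GC 9/20 = 45.0%, outside 46.6–57.7% ✗ — fails.

None of the candidates satisfy all criteria.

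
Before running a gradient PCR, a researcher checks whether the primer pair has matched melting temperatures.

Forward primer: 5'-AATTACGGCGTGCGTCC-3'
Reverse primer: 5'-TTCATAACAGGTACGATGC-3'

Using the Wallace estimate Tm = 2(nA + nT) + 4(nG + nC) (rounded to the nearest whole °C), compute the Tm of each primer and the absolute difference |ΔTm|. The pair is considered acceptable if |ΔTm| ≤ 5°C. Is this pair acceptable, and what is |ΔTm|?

|ΔTm| = 0°C; the pair is acceptable.

Forward: A=3 T=4 G=5 C=5 → Tm = 2·7 + 4·10 = 54°C.
Reverse: A=6 T=5 G=4 C=4 → Tm = 2·11 + 4·8 = 54°C.
|ΔTm| = |54 − 54| = 0°C, ≤ 5°C.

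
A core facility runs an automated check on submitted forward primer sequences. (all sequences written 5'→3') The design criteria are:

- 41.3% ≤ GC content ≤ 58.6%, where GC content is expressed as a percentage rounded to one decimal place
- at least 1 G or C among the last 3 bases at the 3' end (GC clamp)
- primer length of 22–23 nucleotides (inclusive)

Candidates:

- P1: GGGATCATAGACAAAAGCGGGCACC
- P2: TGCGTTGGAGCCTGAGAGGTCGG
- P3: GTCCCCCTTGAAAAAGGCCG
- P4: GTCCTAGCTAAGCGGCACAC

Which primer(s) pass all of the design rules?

None of the candidates satisfy all criteria.

P1 (25 nt, A=9 T=2 G=8 C=6): GC 14/25 = 56.0% ✓; 3' end ACC has 2 G/C ✓; length 25, outside 22–23 ✗ — fails.
P2 (23 nt, A=3 T=5 G=11 C=4): GC 15/23 = 65.2%, outside 41.3–58.6% ✗; 3' end CGG has 3 G/C ✓; length 23 ✓ — fails.
P3 (20 nt, A=5 T=3 G=5 C=7): GC 12/20 = 60.0%, outside 41.3–58.6% ✗; 3' end CCG has 3 G/C ✓; length 20, outside 22–23 ✗ — fails.
P4 (20 nt, A=5 T=3 G=5 C=7): GC 12/20 = 60.0%, outside 41.3–58.6% ✗; 3' end CAC has 2 G/C ✓; length 20, outside 22–23 ✗ — fails.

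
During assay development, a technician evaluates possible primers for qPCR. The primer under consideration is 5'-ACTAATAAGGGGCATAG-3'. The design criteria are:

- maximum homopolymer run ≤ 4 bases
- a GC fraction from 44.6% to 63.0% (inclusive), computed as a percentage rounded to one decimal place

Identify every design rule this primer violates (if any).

Base counts: A=7, T=3, G=5, C=2 (length 17).
homopolymer run: longest run = 4 ✓
GC content: GC 7/17 = 41.2%, outside 44.6–63.0% ✗

Fails: GC content.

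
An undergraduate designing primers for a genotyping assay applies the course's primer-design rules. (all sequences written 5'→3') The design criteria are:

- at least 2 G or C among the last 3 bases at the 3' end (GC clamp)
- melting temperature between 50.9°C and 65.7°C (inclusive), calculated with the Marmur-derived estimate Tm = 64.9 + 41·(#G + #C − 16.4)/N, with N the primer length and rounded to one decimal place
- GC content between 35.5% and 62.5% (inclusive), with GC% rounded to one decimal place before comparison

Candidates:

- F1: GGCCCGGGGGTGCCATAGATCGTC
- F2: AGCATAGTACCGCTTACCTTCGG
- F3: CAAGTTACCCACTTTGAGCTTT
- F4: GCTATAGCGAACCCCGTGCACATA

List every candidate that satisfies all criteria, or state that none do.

F1 (24 nt, A=3 T=4 G=10 C=7): 3' end GTC has 2 G/C ✓; Tm = 64.9 + 41·(17 − 16.4)/24 = 65.9°C, outside 50.9–65.7°C ✗; GC 17/24 = 70.8%, outside 35.5–62.5% ✗ — fails.
F2 (23 nt, A=5 T=6 G=5 C=7): 3' end CGG has 3 G/C ✓; Tm = 64.9 + 41·(12 − 16.4)/23 = 57.1°C ✓; GC 12/23 = 52.2% ✓ — passes.
F3 (22 nt, A=5 T=8 G=3 C=6): 3' end TTT has 0 G/C, need ≥2 ✗; Tm = 64.9 + 41·(9 − 16.4)/22 = 51.1°C ✓; GC 9/22 = 40.9% ✓ — fails.
F4 (24 nt, A=7 T=4 G=5 C=8): 3' end ATA has 0 G/C, need ≥2 ✗; Tm = 64.9 + 41·(13 − 16.4)/24 = 59.1°C ✓; GC 13/24 = 54.2% ✓ — fails.

F2 only.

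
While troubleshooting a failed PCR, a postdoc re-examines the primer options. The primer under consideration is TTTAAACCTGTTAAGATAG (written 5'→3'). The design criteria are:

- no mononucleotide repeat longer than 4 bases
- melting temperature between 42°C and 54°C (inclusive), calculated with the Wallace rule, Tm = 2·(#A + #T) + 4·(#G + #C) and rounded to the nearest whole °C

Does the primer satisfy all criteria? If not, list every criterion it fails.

Meets all criteria.

Base counts: A=7, T=7, G=3, C=2 (length 19).
homopolymer run: longest run = 3 ✓
Tm: Tm = 2·14 + 4·5 = 48°C ✓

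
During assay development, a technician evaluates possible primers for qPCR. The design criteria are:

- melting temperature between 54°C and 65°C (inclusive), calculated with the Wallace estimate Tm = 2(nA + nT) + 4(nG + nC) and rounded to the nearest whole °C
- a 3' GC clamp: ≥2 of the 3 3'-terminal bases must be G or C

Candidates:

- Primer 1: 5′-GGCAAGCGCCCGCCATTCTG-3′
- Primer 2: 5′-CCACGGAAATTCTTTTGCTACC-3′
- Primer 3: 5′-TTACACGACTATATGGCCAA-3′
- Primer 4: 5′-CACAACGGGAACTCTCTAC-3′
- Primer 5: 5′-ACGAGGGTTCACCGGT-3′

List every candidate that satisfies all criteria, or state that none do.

Primer 1 (20 nt, A=3 T=3 G=6 C=8): Tm = 2·6 + 4·14 = 68°C, outside 54–65°C ✗; 3' end CTG has 2 G/C ✓ — fails.
Primer 2 (22 nt, A=5 T=7 G=3 C=7): Tm = 2·12 + 4·10 = 64°C ✓; 3' end ACC has 2 G/C ✓ — passes.
Primer 3 (20 nt, A=7 T=5 G=3 C=5): Tm = 2·12 + 4·8 = 56°C ✓; 3' end CAA has 1 G/C, need ≥2 ✗ — fails.
Primer 4 (19 nt, A=6 T=3 G=3 C=7): Tm = 2·9 + 4·10 = 58°C ✓; 3' end TAC has 1 G/C, need ≥2 ✗ — fails.
Primer 5 (16 nt, A=3 T=3 G=6 C=4): Tm = 2·6 + 4·10 = 52°C, outside 54–65°C ✗; 3' end GGT has 2 G/C ✓ — fails.

Primer 2 only.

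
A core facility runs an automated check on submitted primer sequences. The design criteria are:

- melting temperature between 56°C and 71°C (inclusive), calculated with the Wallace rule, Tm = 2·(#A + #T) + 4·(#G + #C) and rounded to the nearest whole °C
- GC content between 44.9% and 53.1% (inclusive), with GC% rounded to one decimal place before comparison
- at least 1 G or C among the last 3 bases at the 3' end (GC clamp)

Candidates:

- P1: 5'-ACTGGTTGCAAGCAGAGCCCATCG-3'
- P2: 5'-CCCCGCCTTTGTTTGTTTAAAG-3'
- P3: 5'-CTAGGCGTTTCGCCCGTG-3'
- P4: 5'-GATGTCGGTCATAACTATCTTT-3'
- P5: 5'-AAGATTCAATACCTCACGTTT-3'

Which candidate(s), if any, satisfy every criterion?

P2 only.

P1 (24 nt, A=6 T=4 G=7 C=7): Tm = 2·10 + 4·14 = 76°C, outside 56–71°C ✗; GC 14/24 = 58.3%, outside 44.9–53.1% ✗; 3' end TCG has 2 G/C ✓ — fails.
P2 (22 nt, A=3 T=9 G=4 C=6): Tm = 2·12 + 4·10 = 64°C ✓; GC 10/22 = 45.5% ✓; 3' end AAG has 1 G/C ✓ — passes.
P3 (18 nt, A=1 T=5 G=6 C=6): Tm = 2·6 + 4·12 = 60°C ✓; GC 12/18 = 66.7%, outside 44.9–53.1% ✗; 3' end GTG has 2 G/C ✓ — fails.
P4 (22 nt, A=5 T=9 G=4 C=4): Tm = 2·14 + 4·8 = 60°C ✓; GC 8/22 = 36.4%, outside 44.9–53.1% ✗; 3' end TTT has 0 G/C, need ≥1 ✗ — fails.
P5 (21 nt, A=7 T=7 G=2 C=5): Tm = 2·14 + 4·7 = 56°C ✓; GC 7/21 = 33.3%, outside 44.9–53.1% ✗; 3' end TTT has 0 G/C, need ≥1 ✗ — fails.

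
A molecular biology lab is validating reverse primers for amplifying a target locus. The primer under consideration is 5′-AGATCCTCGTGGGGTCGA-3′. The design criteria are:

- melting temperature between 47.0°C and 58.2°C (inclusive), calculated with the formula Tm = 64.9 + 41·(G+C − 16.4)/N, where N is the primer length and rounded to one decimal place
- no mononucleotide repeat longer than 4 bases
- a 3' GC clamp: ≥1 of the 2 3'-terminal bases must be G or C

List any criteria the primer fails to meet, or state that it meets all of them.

Base counts: A=3, T=4, G=7, C=4 (length 18).
Tm: Tm = 64.9 + 41·(11 − 16.4)/18 = 52.6°C ✓
homopolymer run: longest run = 4 ✓
GC clamp: 3' end GA has 1 G/C ✓

Meets all criteria.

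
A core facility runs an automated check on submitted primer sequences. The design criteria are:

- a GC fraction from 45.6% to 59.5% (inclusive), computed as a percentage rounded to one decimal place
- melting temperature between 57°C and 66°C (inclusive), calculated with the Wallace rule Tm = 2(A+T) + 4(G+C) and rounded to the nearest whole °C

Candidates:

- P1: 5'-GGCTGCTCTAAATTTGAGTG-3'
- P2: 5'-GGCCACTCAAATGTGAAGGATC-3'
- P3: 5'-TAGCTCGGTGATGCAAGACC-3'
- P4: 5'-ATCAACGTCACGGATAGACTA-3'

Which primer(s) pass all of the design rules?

P2 and P3.

P1 (20 nt, A=4 T=7 G=6 C=3): GC 9/20 = 45.0%, outside 45.6–59.5% ✗; Tm = 2·11 + 4·9 = 58°C ✓ — fails.
P2 (22 nt, A=7 T=4 G=6 C=5): GC 11/22 = 50.0% ✓; Tm = 2·11 + 4·11 = 66°C ✓ — passes.
P3 (20 nt, A=5 T=4 G=6 C=5): GC 11/20 = 55.0% ✓; Tm = 2·9 + 4·11 = 62°C ✓ — passes.
P4 (21 nt, A=8 T=4 G=4 C=5): GC 9/21 = 42.9%, outside 45.6–59.5% ✗; Tm = 2·12 + 4·9 = 60°C ✓ — fails.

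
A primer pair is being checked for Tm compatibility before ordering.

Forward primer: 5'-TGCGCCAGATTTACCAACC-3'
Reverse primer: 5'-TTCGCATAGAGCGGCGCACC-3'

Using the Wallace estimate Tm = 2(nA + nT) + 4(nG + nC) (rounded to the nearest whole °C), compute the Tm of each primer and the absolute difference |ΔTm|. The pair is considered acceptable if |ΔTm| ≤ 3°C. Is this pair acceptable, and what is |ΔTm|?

|ΔTm| = 8°C; the pair is not acceptable.

Forward: A=5 T=4 G=3 C=7 → Tm = 2·9 + 4·10 = 58°C.
Reverse: A=4 T=3 G=6 C=7 → Tm = 2·7 + 4·13 = 66°C.
|ΔTm| = |58 − 66| = 8°C, > 3°C.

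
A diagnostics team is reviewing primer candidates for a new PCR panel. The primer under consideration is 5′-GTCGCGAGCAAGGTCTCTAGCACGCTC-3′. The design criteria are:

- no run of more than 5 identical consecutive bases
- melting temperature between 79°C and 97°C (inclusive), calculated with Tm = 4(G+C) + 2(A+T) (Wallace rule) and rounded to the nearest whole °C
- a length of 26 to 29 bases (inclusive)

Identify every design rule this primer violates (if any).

Base counts: A=5, T=5, G=8, C=9 (length 27).
homopolymer run: longest run = 2 ✓
Tm: Tm = 2·10 + 4·17 = 88°C ✓
length: length 27 ✓

Meets all criteria.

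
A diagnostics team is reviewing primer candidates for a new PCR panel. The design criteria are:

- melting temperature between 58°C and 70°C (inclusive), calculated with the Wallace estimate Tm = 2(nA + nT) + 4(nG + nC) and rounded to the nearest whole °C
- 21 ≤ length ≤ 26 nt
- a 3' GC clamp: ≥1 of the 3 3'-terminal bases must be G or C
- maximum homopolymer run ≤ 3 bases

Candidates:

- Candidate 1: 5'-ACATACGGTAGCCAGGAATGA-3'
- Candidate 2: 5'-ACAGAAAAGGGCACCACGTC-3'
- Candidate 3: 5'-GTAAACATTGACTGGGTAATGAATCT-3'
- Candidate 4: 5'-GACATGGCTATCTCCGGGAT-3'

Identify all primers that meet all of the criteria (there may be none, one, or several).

Candidate 1 (21 nt, A=8 T=3 G=6 C=4): Tm = 2·11 + 4·10 = 62°C ✓; length 21 ✓; 3' end TGA has 1 G/C ✓; longest run = 2 ✓ — passes.
Candidate 2 (20 nt, A=8 T=1 G=5 C=6): Tm = 2·9 + 4·11 = 62°C ✓; length 20, outside 21–26 ✗; 3' end GTC has 2 G/C ✓; longest run = 4, exceeds 3 ✗ — fails.
Candidate 3 (26 nt, A=9 T=8 G=6 C=3): Tm = 2·17 + 4·9 = 70°C ✓; length 26 ✓; 3' end TCT has 1 G/C ✓; longest run = 3 ✓ — passes.
Candidate 4 (20 nt, A=4 T=5 G=6 C=5): Tm = 2·9 + 4·11 = 62°C ✓; length 20, outside 21–26 ✗; 3' end GAT has 1 G/C ✓; longest run = 3 ✓ — fails.

Candidate 1 and Candidate 3.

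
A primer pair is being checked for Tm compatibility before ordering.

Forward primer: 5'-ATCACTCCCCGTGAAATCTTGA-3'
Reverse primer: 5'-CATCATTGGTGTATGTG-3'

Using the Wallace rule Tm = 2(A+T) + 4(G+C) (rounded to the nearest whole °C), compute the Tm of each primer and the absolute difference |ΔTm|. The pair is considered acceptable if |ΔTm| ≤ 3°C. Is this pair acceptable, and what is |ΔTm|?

|ΔTm| = 16°C; the pair is not acceptable.

Forward: A=6 T=6 G=3 C=7 → Tm = 2·12 + 4·10 = 64°C.
Reverse: A=3 T=7 G=5 C=2 → Tm = 2·10 + 4·7 = 48°C.
|ΔTm| = |64 − 48| = 16°C, > 3°C.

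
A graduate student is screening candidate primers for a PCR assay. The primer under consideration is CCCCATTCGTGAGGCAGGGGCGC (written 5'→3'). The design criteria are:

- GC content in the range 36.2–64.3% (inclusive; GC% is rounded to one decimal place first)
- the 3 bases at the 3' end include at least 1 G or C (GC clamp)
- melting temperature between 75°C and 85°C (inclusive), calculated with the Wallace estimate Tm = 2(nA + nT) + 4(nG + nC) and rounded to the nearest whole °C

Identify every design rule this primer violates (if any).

Fails: GC content.

Base counts: A=3, T=3, G=9, C=8 (length 23).
GC content: GC 17/23 = 73.9%, outside 36.2–64.3% ✗
GC clamp: 3' end CGC has 3 G/C ✓
Tm: Tm = 2·6 + 4·17 = 80°C ✓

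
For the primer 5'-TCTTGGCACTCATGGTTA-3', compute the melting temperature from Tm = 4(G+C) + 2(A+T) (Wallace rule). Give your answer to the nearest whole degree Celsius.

52°C

Base counts: A=3, T=7, G=4, C=4 (length 18).
Tm = 2·(3+7) + 4·(4+4) = 2·10 + 4·8 = 20 + 32 = 52°C.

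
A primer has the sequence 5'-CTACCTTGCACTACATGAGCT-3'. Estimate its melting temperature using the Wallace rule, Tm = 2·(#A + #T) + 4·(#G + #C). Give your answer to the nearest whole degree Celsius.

Base counts: A=5, T=6, G=3, C=7 (length 21).
Tm = 2·(5+6) + 4·(3+7) = 2·11 + 4·10 = 22 + 40 = 62°C.

62°C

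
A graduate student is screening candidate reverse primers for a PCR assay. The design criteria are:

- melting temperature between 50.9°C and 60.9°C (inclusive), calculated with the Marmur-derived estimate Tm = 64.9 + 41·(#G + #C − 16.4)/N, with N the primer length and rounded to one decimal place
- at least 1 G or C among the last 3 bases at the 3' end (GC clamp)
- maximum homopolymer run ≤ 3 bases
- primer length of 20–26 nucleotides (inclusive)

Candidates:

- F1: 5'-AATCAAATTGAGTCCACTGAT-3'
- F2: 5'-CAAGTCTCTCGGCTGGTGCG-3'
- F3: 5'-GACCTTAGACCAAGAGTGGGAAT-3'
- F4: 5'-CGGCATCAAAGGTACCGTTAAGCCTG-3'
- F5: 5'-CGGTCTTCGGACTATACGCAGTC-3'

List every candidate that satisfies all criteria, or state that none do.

F1 (21 nt, A=8 T=6 G=3 C=4): Tm = 64.9 + 41·(7 − 16.4)/21 = 46.5°C, outside 50.9–60.9°C ✗; 3' end GAT has 1 G/C ✓; longest run = 3 ✓; length 21 ✓ — fails.
F2 (20 nt, A=2 T=5 G=7 C=6): Tm = 64.9 + 41·(13 − 16.4)/20 = 57.9°C ✓; 3' end GCG has 3 G/C ✓; longest run = 2 ✓; length 20 ✓ — passes.
F3 (23 nt, A=8 T=4 G=7 C=4): Tm = 64.9 + 41·(11 − 16.4)/23 = 55.3°C ✓; 3' end AAT has 0 G/C, need ≥1 ✗; longest run = 3 ✓; length 23 ✓ — fails.
F4 (26 nt, A=7 T=5 G=7 C=7): Tm = 64.9 + 41·(14 − 16.4)/26 = 61.1°C, outside 50.9–60.9°C ✗; 3' end CTG has 2 G/C ✓; longest run = 3 ✓; length 26 ✓ — fails.
F5 (23 nt, A=4 T=6 G=6 C=7): Tm = 64.9 + 41·(13 − 16.4)/23 = 58.8°C ✓; 3' end GTC has 2 G/C ✓; longest run = 2 ✓; length 23 ✓ — passes.

F2 and F5.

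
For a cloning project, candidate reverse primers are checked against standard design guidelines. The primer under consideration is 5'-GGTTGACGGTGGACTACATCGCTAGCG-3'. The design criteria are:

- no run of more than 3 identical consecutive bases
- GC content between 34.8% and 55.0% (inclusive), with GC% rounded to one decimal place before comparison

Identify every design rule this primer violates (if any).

Fails: GC content.

Base counts: A=5, T=6, G=10, C=6 (length 27).
homopolymer run: longest run = 2 ✓
GC content: GC 16/27 = 59.3%, outside 34.8–55.0% ✗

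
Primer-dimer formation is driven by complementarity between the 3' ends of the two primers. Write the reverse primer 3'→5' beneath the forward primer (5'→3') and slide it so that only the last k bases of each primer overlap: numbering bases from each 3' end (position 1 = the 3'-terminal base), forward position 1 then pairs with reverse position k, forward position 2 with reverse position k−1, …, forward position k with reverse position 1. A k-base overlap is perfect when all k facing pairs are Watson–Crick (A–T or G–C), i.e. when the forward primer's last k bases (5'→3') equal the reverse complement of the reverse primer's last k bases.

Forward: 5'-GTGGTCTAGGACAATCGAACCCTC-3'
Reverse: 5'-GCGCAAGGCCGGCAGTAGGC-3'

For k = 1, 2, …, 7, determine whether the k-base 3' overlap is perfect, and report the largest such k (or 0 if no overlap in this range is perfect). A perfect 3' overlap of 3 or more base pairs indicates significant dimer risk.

Longest perfect overlap: 0 complementary base pairs; below the dimer-risk threshold (threshold 3).

Last 7 bases (5'→3') — forward …AACCCTC, reverse …AGTAGGC.
Reverse complement of the reverse primer's last 7 bases: GCCTACT; its first k bases are the reverse complement of the reverse primer's last k bases, so a perfect k-base overlap needs the forward primer's last k bases to equal them.
Comparing (forward last k vs required): k=1: C vs G ✗; k=2: TC vs GC ✗; k=3: CTC vs GCC ✗; k=4: CCTC vs GCCT ✗; k=5: CCCTC vs GCCTA ✗; k=6: ACCCTC vs GCCTAC ✗; k=7: AACCCTC vs GCCTACT ✗.
No overlap length from 1 to 7 is perfect, so the longest perfect 3' overlap is 0.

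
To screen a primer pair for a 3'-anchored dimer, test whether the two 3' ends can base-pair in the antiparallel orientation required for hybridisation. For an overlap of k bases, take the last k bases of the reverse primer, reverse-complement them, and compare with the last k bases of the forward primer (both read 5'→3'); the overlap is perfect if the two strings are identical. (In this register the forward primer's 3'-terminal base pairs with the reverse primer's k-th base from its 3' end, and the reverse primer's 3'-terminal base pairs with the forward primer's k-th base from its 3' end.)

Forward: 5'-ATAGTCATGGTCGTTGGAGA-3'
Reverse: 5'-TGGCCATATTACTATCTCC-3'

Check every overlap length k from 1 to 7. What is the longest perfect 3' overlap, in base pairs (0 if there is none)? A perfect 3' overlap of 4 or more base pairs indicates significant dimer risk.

Longest perfect overlap: 5 complementary base pairs; significant dimer risk (threshold 4).

Last 7 bases (5'→3') — forward …TTGGAGA, reverse …TATCTCC.
Reverse complement of the reverse primer's last 7 bases: GGAGATA; its first k bases are the reverse complement of the reverse primer's last k bases, so a perfect k-base overlap needs the forward primer's last k bases to equal them.
Comparing (forward last k vs required): k=1: A vs G ✗; k=2: GA vs GG ✗; k=3: AGA vs GGA ✗; k=4: GAGA vs GGAG ✗; k=5: GGAGA vs GGAGA ✓; k=6: TGGAGA vs GGAGAT ✗; k=7: TTGGAGA vs GGAGATA ✗.
Only k = 5 is perfect, so the longest perfect 3' overlap is 5.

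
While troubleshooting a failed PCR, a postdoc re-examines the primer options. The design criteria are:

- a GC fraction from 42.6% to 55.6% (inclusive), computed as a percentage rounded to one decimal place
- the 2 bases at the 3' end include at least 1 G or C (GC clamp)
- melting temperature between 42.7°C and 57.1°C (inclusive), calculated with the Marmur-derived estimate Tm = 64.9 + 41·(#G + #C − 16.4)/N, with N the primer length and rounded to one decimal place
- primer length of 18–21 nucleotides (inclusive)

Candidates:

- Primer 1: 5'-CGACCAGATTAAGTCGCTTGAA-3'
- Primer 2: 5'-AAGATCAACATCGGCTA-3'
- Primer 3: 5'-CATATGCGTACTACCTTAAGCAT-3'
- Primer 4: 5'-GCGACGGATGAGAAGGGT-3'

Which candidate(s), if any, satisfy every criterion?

None of the candidates satisfy all criteria.

Primer 1 (22 nt, A=7 T=5 G=5 C=5): GC 10/22 = 45.5% ✓; 3' end AA has 0 G/C, need ≥1 ✗; Tm = 64.9 + 41·(10 − 16.4)/22 = 53.0°C ✓; length 22, outside 18–21 ✗ — fails.
Primer 2 (17 nt, A=7 T=3 G=3 C=4): GC 7/17 = 41.2%, outside 42.6–55.6% ✗; 3' end TA has 0 G/C, need ≥1 ✗; Tm = 64.9 + 41·(7 − 16.4)/17 = 42.2°C, outside 42.7–57.1°C ✗; length 17, outside 18–21 ✗ — fails.
Primer 3 (23 nt, A=7 T=7 G=3 C=6): GC 9/23 = 39.1%, outside 42.6–55.6% ✗; 3' end AT has 0 G/C, need ≥1 ✗; Tm = 64.9 + 41·(9 − 16.4)/23 = 51.7°C ✓; length 23, outside 18–21 ✗ — fails.
Primer 4 (18 nt, A=5 T=2 G=9 C=2): GC 11/18 = 61.1%, outside 42.6–55.6% ✗; 3' end GT has 1 G/C ✓; Tm = 64.9 + 41·(11 − 16.4)/18 = 52.6°C ✓; length 18 ✓ — fails.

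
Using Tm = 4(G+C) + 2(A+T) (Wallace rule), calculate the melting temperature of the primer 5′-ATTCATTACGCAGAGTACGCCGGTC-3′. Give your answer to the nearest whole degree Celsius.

76°C

Base counts: A=6, T=6, G=6, C=7 (length 25).
Tm = 2·(6+6) + 4·(6+7) = 2·12 + 4·13 = 24 + 52 = 76°C.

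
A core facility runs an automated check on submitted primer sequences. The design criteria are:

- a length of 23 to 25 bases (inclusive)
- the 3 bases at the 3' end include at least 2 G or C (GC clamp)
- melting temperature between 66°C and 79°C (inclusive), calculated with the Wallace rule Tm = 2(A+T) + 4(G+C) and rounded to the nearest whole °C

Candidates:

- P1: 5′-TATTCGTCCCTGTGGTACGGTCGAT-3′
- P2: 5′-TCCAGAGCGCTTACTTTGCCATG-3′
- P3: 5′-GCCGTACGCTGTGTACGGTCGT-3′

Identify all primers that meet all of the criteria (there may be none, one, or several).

None of the candidates satisfy all criteria.

P1 (25 nt, A=3 T=9 G=7 C=6): length 25 ✓; 3' end GAT has 1 G/C, need ≥2 ✗; Tm = 2·12 + 4·13 = 76°C ✓ — fails.
P2 (23 nt, A=4 T=7 G=5 C=7): length 23 ✓; 3' end ATG has 1 G/C, need ≥2 ✗; Tm = 2·11 + 4·12 = 70°C ✓ — fails.
P3 (22 nt, A=2 T=6 G=8 C=6): length 22, outside 23–25 ✗; 3' end CGT has 2 G/C ✓; Tm = 2·8 + 4·14 = 72°C ✓ — fails.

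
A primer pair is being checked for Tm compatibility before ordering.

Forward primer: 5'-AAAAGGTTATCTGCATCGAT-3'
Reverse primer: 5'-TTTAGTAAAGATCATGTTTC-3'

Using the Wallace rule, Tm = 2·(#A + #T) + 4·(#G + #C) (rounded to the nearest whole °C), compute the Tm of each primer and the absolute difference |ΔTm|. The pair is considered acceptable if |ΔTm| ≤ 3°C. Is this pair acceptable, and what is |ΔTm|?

Forward: A=7 T=6 G=4 C=3 → Tm = 2·13 + 4·7 = 54°C.
Reverse: A=6 T=9 G=3 C=2 → Tm = 2·15 + 4·5 = 50°C.
|ΔTm| = |54 − 50| = 4°C, > 3°C.

|ΔTm| = 4°C; the pair is not acceptable.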